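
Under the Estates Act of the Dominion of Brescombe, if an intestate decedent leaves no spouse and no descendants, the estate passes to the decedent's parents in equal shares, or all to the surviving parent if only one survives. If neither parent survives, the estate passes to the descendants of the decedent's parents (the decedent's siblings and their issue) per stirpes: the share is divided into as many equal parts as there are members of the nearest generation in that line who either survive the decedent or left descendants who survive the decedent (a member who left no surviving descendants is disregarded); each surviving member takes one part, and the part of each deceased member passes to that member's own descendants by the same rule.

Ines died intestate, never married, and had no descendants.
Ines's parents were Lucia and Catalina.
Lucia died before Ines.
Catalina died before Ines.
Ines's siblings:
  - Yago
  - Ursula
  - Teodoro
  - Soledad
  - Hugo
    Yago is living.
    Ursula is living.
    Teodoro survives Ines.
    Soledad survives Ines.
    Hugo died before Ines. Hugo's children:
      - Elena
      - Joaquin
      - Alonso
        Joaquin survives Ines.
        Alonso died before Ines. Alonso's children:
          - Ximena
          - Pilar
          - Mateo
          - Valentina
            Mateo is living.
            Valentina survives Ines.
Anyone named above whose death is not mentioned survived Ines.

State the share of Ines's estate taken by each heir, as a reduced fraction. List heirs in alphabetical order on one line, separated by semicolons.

Neither parent survives and there are no descendants, so the estate passes to Ines's siblings and their issue per stirpes.
The estate is divided into 5 equal shares of 1/5 among Yago, Ursula, Teodoro, Soledad, Hugo.
Yago is living and takes 1/5.
Ursula is living and takes 1/5.
Teodoro is living and takes 1/5.
Soledad is living and takes 1/5.
Hugo predeceased; the 1/5 allotted to Hugo's branch passes to Hugo's issue by representation.
The 1/5 is divided into 3 equal shares of 1/15 among Elena, Joaquin, Alonso.
Elena is living and takes 1/15.
Joaquin is living and takes 1/15.
Alonso predeceased; the 1/15 allotted to Alonso's branch passes to Alonso's issue by representation.
The 1/15 is divided into 4 equal shares of 1/60 among Ximena, Pilar, Mateo, Valentina.
Ximena is living and takes 1/60.
Pilar is living and takes 1/60.
Mateo is living and takes 1/60.
Valentina is living and takes 1/60.

Elena 1/15; Joaquin 1/15; Mateo 1/60; Pilar 1/60; Soledad 1/5; Teodoro 1/5; Ursula 1/5; Valentina 1/60; Ximena 1/60; Yago 1/5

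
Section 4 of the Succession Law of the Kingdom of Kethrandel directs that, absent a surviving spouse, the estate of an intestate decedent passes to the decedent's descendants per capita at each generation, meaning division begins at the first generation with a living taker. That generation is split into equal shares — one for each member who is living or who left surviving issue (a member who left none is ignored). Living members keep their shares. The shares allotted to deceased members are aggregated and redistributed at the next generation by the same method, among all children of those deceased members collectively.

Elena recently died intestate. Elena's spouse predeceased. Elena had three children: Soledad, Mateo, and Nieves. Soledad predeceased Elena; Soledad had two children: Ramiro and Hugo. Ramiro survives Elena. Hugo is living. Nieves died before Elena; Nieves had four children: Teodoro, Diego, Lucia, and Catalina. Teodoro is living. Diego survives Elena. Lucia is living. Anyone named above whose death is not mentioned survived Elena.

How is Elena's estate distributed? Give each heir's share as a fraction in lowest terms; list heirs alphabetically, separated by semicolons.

Catalina 1/9; Diego 1/9; Hugo 1/9; Lucia 1/9; Mateo 1/3; Ramiro 1/9; Teodoro 1/9

There is no surviving spouse, so the entire estate passes to Elena's descendants per capita at each generation.
At generation 1 (Soledad, Mateo, Nieves) there are 3 shares of (1)/3 = 1/3 each.
Living: Mateo — each takes 1/3.
Deceased: Soledad and Nieves. Their combined 2/3 is pooled and carried to generation 2.
At generation 2 (Ramiro, Hugo, Teodoro, Diego, Lucia, Catalina) there are 6 shares of (2/3)/6 = 1/9 each.
Living: Ramiro, Hugo, Teodoro, Diego, Lucia, and Catalina — each takes 1/9.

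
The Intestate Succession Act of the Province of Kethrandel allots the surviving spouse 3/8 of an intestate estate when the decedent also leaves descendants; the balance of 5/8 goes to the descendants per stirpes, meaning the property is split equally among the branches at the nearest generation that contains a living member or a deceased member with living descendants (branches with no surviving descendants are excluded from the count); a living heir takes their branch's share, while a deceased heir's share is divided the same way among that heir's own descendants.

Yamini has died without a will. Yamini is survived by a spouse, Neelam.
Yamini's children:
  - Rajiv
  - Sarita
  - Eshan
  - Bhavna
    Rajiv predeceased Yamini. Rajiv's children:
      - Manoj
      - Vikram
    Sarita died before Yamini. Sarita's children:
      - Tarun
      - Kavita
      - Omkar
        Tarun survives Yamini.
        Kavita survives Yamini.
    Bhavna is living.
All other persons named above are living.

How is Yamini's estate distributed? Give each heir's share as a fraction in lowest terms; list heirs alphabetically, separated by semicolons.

Neelam, as surviving spouse, takes 3/8.
The remaining 5/8 passes to Yamini's descendants per stirpes.
The 5/8 is divided into 4 equal shares of 5/32 among Rajiv, Sarita, Eshan, Bhavna.
Rajiv predeceased; the 5/32 allotted to Rajiv's branch passes to Rajiv's issue by representation.
The 5/32 is divided into 2 equal shares of 5/64 among Manoj, Vikram.
Manoj is living and takes 5/64.
Vikram is living and takes 5/64.
Sarita predeceased; the 5/32 allotted to Sarita's branch passes to Sarita's issue by representation.
The 5/32 is divided into 3 equal shares of 5/96 among Tarun, Kavita, Omkar.
Tarun is living and takes 5/96.
Kavita is living and takes 5/96.
Omkar is living and takes 5/96.
Eshan is living and takes 5/32.
Bhavna is living and takes 5/32.

Bhavna 5/32; Eshan 5/32; Kavita 5/96; Manoj 5/64; Neelam 3/8; Omkar 5/96; Tarun 5/96; Vikram 5/64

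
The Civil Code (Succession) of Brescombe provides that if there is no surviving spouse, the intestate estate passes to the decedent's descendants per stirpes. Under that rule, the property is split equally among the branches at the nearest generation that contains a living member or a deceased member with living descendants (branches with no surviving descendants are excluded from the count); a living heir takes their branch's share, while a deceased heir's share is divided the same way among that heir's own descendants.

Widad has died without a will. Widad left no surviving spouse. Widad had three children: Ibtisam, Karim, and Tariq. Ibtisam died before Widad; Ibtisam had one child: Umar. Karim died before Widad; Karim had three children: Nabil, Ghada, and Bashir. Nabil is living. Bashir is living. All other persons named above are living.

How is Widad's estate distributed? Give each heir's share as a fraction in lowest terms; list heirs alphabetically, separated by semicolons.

Bashir 1/9; Ghada 1/9; Nabil 1/9; Tariq 1/3; Umar 1/3

There is no surviving spouse, so the entire estate passes to Widad's descendants per stirpes.
The estate is divided into 3 equal shares of 1/3 among Ibtisam, Karim, Tariq.
Ibtisam predeceased; the 1/3 allotted to Ibtisam's branch passes to Ibtisam's issue by representation.
Umar is the sole taker at this level and receives the full 1/3.
Karim predeceased; the 1/3 allotted to Karim's branch passes to Karim's issue by representation.
The 1/3 is divided into 3 equal shares of 1/9 among Nabil, Ghada, Bashir.
Nabil is living and takes 1/9.
Ghada is living and takes 1/9.
Bashir is living and takes 1/9.
Tariq is living and takes 1/3.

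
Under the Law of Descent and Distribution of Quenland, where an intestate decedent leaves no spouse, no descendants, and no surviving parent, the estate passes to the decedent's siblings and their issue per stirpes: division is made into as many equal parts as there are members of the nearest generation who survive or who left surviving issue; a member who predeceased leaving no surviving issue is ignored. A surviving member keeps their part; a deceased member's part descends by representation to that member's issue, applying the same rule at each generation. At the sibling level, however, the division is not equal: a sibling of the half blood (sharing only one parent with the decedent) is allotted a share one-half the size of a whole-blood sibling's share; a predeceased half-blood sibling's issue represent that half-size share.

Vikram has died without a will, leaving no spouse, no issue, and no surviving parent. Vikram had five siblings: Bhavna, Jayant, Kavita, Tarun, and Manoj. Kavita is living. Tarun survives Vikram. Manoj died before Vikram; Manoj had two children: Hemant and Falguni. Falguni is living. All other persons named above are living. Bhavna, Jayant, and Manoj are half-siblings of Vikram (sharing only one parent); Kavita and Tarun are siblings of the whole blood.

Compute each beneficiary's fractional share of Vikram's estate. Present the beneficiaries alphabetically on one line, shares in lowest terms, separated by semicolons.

No spouse, descendants, or parent survives, so the estate passes to Vikram's siblings per stirpes.
Half-blood siblings count for one-half the weight of whole-blood siblings at the initial division.
Dividing 1 in proportion to weights (total weight 7/2): Bhavna (weight 1/2) → 1/7; Jayant (weight 1/2) → 1/7; Kavita (weight 1) → 2/7; Tarun (weight 1) → 2/7; Manoj (weight 1/2) → 1/7.
Bhavna is living and takes 1/7.
Jayant is living and takes 1/7.
Kavita is living and takes 2/7.
Tarun is living and takes 2/7.
Manoj predeceased; the 1/7 allotted to Manoj's branch passes to Manoj's issue by representation.
The 1/7 is divided into 2 equal shares of 1/14 among Hemant, Falguni.
Hemant is living and takes 1/14.
Falguni is living and takes 1/14.

Bhavna 1/7; Falguni 1/14; Hemant 1/14; Jayant 1/7; Kavita 2/7; Tarun 2/7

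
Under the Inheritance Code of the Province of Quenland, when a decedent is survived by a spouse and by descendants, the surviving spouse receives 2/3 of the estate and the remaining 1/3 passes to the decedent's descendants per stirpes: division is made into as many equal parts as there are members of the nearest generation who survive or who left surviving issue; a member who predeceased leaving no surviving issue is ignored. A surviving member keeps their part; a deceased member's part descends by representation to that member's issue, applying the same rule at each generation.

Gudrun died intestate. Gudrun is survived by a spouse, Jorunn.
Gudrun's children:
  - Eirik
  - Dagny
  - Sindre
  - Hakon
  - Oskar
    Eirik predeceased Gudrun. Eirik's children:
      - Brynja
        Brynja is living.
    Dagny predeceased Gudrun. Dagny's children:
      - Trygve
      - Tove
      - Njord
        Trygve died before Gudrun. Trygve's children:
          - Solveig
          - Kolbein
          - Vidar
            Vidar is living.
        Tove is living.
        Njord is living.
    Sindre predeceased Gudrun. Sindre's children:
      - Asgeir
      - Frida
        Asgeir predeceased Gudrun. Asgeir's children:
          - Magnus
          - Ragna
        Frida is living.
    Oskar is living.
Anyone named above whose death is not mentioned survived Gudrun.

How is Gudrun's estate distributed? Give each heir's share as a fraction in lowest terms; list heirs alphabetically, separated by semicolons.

Brynja 1/15; Frida 1/30; Hakon 1/15; Jorunn 2/3; Kolbein 1/135; Magnus 1/60; Njord 1/45; Oskar 1/15; Ragna 1/60; Solveig 1/135; Tove 1/45; Vidar 1/135

Jorunn, as surviving spouse, takes 2/3.
The remaining 1/3 passes to Gudrun's descendants per stirpes.
The 1/3 is divided into 5 equal shares of 1/15 among Eirik, Dagny, Sindre, Hakon, Oskar.
Eirik predeceased; the 1/15 allotted to Eirik's branch passes to Eirik's issue by representation.
Brynja is the sole taker at this level and receives the full 1/15.
Dagny predeceased; the 1/15 allotted to Dagny's branch passes to Dagny's issue by representation.
The 1/15 is divided into 3 equal shares of 1/45 among Trygve, Tove, Njord.
Trygve predeceased; the 1/45 allotted to Trygve's branch passes to Trygve's issue by representation.
The 1/45 is divided into 3 equal shares of 1/135 among Solveig, Kolbein, Vidar.
Solveig is living and takes 1/135.
Kolbein is living and takes 1/135.
Vidar is living and takes 1/135.
Tove is living and takes 1/45.
Njord is living and takes 1/45.
Sindre predeceased; the 1/15 allotted to Sindre's branch passes to Sindre's issue by representation.
The 1/15 is divided into 2 equal shares of 1/30 among Asgeir, Frida.
Asgeir predeceased; the 1/30 allotted to Asgeir's branch passes to Asgeir's issue by representation.
The 1/30 is divided into 2 equal shares of 1/60 among Magnus, Ragna.
Magnus is living and takes 1/60.
Ragna is living and takes 1/60.
Frida is living and takes 1/30.
Hakon is living and takes 1/15.
Oskar is living and takes 1/15.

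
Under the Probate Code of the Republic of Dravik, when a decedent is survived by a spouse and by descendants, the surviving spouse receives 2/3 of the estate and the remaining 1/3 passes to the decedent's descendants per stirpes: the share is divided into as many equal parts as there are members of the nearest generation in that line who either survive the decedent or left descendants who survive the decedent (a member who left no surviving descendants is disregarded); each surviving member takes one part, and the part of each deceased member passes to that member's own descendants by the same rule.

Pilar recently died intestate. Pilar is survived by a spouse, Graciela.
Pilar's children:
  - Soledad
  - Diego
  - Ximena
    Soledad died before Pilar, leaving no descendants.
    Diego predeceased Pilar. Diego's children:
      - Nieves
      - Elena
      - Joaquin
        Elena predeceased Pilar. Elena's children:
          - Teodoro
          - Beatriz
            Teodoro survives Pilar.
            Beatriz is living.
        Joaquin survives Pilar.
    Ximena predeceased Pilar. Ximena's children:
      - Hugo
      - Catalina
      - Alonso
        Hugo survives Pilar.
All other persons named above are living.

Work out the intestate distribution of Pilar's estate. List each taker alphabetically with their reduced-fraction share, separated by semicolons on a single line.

Alonso 1/18; Beatriz 1/36; Catalina 1/18; Graciela 2/3; Hugo 1/18; Joaquin 1/18; Nieves 1/18; Teodoro 1/36

Graciela, as surviving spouse, takes 2/3.
The remaining 1/3 passes to Pilar's descendants per stirpes.
Soledad left no surviving issue, so that branch lapses and is disregarded.
The 1/3 is divided into 2 equal shares of 1/6 among Diego, Ximena.
Diego predeceased; the 1/6 allotted to Diego's branch passes to Diego's issue by representation.
The 1/6 is divided into 3 equal shares of 1/18 among Nieves, Elena, Joaquin.
Nieves is living and takes 1/18.
Elena predeceased; the 1/18 allotted to Elena's branch passes to Elena's issue by representation.
The 1/18 is divided into 2 equal shares of 1/36 among Teodoro, Beatriz.
Teodoro is living and takes 1/36.
Beatriz is living and takes 1/36.
Joaquin is living and takes 1/18.
Ximena predeceased; the 1/6 allotted to Ximena's branch passes to Ximena's issue by representation.
The 1/6 is divided into 3 equal shares of 1/18 among Hugo, Catalina, Alonso.
Hugo is living and takes 1/18.
Catalina is living and takes 1/18.
Alonso is living and takes 1/18.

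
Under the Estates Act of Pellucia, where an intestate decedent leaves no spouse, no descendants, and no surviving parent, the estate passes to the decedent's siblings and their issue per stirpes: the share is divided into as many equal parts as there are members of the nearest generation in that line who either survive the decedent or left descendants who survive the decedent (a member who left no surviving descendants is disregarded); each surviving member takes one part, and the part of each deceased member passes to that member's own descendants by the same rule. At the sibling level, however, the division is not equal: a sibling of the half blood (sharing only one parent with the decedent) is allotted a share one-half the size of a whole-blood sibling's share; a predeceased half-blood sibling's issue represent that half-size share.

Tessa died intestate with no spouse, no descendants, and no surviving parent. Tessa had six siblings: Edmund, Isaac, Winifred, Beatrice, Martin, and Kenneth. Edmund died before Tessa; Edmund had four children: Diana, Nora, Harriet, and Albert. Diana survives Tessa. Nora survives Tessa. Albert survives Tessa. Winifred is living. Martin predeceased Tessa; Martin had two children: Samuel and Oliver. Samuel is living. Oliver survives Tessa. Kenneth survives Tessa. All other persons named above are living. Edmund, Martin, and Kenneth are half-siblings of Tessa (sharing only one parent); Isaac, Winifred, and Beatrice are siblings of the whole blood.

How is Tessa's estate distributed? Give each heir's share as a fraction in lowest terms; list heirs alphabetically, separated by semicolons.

Albert 1/36; Beatrice 2/9; Diana 1/36; Harriet 1/36; Isaac 2/9; Kenneth 1/9; Nora 1/36; Oliver 1/18; Samuel 1/18; Winifred 2/9

No spouse, descendants, or parent survives, so the estate passes to Tessa's siblings per stirpes.
Half-blood siblings count for one-half the weight of whole-blood siblings at the initial division.
Dividing 1 in proportion to weights (total weight 9/2): Edmund (weight 1/2) → 1/9; Isaac (weight 1) → 2/9; Winifred (weight 1) → 2/9; Beatrice (weight 1) → 2/9; Martin (weight 1/2) → 1/9; Kenneth (weight 1/2) → 1/9.
Edmund predeceased; the 1/9 allotted to Edmund's branch passes to Edmund's issue by representation.
The 1/9 is divided into 4 equal shares of 1/36 among Diana, Nora, Harriet, Albert.
Diana is living and takes 1/36.
Nora is living and takes 1/36.
Harriet is living and takes 1/36.
Albert is living and takes 1/36.
Isaac is living and takes 2/9.
Winifred is living and takes 2/9.
Beatrice is living and takes 2/9.
Martin predeceased; the 1/9 allotted to Martin's branch passes to Martin's issue by representation.
The 1/9 is divided into 2 equal shares of 1/18 among Samuel, Oliver.
Samuel is living and takes 1/18.
Oliver is living and takes 1/18.
Kenneth is living and takes 1/9.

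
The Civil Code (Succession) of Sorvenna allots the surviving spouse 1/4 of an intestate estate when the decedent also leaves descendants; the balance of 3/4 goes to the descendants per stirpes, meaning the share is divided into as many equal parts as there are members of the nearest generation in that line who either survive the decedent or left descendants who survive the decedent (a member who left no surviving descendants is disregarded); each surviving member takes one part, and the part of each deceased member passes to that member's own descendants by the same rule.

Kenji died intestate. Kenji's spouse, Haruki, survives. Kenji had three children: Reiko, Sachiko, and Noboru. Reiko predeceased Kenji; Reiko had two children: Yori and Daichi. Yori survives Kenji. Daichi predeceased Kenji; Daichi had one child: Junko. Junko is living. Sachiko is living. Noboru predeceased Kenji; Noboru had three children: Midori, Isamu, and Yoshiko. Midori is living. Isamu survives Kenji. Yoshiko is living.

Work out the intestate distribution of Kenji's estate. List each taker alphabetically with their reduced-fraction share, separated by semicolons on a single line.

Haruki, as surviving spouse, takes 1/4.
The remaining 3/4 passes to Kenji's descendants per stirpes.
The 3/4 is divided into 3 equal shares of 1/4 among Reiko, Sachiko, Noboru.
Reiko predeceased; the 1/4 allotted to Reiko's branch passes to Reiko's issue by representation.
The 1/4 is divided into 2 equal shares of 1/8 among Yori, Daichi.
Yori is living and takes 1/8.
Daichi predeceased; the 1/8 allotted to Daichi's branch passes to Daichi's issue by representation.
Junko is the sole taker at this level and receives the full 1/8.
Sachiko is living and takes 1/4.
Noboru predeceased; the 1/4 allotted to Noboru's branch passes to Noboru's issue by representation.
The 1/4 is divided into 3 equal shares of 1/12 among Midori, Isamu, Yoshiko.
Midori is living and takes 1/12.
Isamu is living and takes 1/12.
Yoshiko is living and takes 1/12.

Haruki 1/4; Isamu 1/12; Junko 1/8; Midori 1/12; Sachiko 1/4; Yori 1/8; Yoshiko 1/12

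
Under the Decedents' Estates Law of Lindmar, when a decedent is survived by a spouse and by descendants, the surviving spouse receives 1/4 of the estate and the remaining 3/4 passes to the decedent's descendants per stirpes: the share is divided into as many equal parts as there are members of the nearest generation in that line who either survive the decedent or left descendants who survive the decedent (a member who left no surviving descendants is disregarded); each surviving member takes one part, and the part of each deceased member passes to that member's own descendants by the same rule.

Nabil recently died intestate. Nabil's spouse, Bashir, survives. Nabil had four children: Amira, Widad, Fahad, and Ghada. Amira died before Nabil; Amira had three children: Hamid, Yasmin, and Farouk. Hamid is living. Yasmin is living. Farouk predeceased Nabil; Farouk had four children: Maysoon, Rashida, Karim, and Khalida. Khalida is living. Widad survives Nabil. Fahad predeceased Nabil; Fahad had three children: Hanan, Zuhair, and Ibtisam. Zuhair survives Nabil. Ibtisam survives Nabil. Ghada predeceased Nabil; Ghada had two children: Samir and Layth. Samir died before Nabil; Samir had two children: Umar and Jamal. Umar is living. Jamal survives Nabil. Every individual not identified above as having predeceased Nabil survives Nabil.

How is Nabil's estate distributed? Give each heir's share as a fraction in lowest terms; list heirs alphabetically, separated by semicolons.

Bashir 1/4; Hamid 1/16; Hanan 1/16; Ibtisam 1/16; Jamal 3/64; Karim 1/64; Khalida 1/64; Layth 3/32; Maysoon 1/64; Rashida 1/64; Umar 3/64; Widad 3/16; Yasmin 1/16; Zuhair 1/16

Bashir, as surviving spouse, takes 1/4.
The remaining 3/4 passes to Nabil's descendants per stirpes.
The 3/4 is divided into 4 equal shares of 3/16 among Amira, Widad, Fahad, Ghada.
Amira predeceased; the 3/16 allotted to Amira's branch passes to Amira's issue by representation.
The 3/16 is divided into 3 equal shares of 1/16 among Hamid, Yasmin, Farouk.
Hamid is living and takes 1/16.
Yasmin is living and takes 1/16.
Farouk predeceased; the 1/16 allotted to Farouk's branch passes to Farouk's issue by representation.
The 1/16 is divided into 4 equal shares of 1/64 among Maysoon, Rashida, Karim, Khalida.
Maysoon is living and takes 1/64.
Rashida is living and takes 1/64.
Karim is living and takes 1/64.
Khalida is living and takes 1/64.
Widad is living and takes 3/16.
Fahad predeceased; the 3/16 allotted to Fahad's branch passes to Fahad's issue by representation.
The 3/16 is divided into 3 equal shares of 1/16 among Hanan, Zuhair, Ibtisam.
Hanan is living and takes 1/16.
Zuhair is living and takes 1/16.
Ibtisam is living and takes 1/16.
Ghada predeceased; the 3/16 allotted to Ghada's branch passes to Ghada's issue by representation.
The 3/16 is divided into 2 equal shares of 3/32 among Samir, Layth.
Samir predeceased; the 3/32 allotted to Samir's branch passes to Samir's issue by representation.
The 3/32 is divided into 2 equal shares of 3/64 among Umar, Jamal.
Umar is living and takes 3/64.
Jamal is living and takes 3/64.
Layth is living and takes 3/32.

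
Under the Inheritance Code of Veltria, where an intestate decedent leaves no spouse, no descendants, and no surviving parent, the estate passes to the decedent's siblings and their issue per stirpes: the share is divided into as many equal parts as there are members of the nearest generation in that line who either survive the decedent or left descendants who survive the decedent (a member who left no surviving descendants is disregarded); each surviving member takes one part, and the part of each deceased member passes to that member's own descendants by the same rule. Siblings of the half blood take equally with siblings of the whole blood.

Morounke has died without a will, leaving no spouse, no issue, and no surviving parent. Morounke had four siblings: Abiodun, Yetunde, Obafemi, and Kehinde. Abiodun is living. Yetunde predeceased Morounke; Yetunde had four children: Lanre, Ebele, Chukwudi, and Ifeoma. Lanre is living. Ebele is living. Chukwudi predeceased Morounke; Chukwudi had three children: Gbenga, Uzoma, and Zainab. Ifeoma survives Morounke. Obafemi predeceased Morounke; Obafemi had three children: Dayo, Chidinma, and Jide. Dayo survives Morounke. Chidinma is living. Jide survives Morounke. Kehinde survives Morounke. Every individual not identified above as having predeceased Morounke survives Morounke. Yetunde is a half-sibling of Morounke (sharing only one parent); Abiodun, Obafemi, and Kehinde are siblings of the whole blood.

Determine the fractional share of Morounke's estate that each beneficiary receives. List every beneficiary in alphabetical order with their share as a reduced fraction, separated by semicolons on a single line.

Abiodun 1/4; Chidinma 1/12; Dayo 1/12; Ebele 1/16; Gbenga 1/48; Ifeoma 1/16; Jide 1/12; Kehinde 1/4; Lanre 1/16; Uzoma 1/48; Zainab 1/48

No spouse, descendants, or parent survives, so the estate passes to Morounke's siblings per stirpes.
Half-blood and whole-blood siblings take equally under the stated rule.
The estate is divided into 4 equal shares of 1/4 among Abiodun, Yetunde, Obafemi, Kehinde.
Abiodun is living and takes 1/4.
Yetunde predeceased; the 1/4 allotted to Yetunde's branch passes to Yetunde's issue by representation.
The 1/4 is divided into 4 equal shares of 1/16 among Lanre, Ebele, Chukwudi, Ifeoma.
Lanre is living and takes 1/16.
Ebele is living and takes 1/16.
Chukwudi predeceased; the 1/16 allotted to Chukwudi's branch passes to Chukwudi's issue by representation.
The 1/16 is divided into 3 equal shares of 1/48 among Gbenga, Uzoma, Zainab.
Gbenga is living and takes 1/48.
Uzoma is living and takes 1/48.
Zainab is living and takes 1/48.
Ifeoma is living and takes 1/16.
Obafemi predeceased; the 1/4 allotted to Obafemi's branch passes to Obafemi's issue by representation.
The 1/4 is divided into 3 equal shares of 1/12 among Dayo, Chidinma, Jide.
Dayo is living and takes 1/12.
Chidinma is living and takes 1/12.
Jide is living and takes 1/12.
Kehinde is living and takes 1/4.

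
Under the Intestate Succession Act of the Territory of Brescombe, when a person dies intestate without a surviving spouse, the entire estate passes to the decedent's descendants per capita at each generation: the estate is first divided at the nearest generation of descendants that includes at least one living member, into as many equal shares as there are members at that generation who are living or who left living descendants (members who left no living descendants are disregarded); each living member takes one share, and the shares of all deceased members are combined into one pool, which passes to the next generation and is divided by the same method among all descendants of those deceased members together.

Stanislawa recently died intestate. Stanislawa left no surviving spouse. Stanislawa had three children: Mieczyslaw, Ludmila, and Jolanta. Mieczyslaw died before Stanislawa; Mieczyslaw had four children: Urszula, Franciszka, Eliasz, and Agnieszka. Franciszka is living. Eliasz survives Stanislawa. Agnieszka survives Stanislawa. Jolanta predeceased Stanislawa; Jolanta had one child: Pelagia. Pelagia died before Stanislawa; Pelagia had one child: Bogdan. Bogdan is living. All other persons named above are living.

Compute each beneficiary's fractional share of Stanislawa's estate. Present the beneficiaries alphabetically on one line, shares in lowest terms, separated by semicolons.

There is no surviving spouse, so the entire estate passes to Stanislawa's descendants per capita at each generation.
At generation 1 (Mieczyslaw, Ludmila, Jolanta) there are 3 shares of (1)/3 = 1/3 each.
Living: Ludmila — each takes 1/3.
Deceased: Mieczyslaw and Jolanta. Their combined 2/3 is pooled and carried to generation 2.
At generation 2 (Urszula, Franciszka, Eliasz, Agnieszka, Pelagia) there are 5 shares of (2/3)/5 = 2/15 each.
Living: Urszula, Franciszka, Eliasz, and Agnieszka — each takes 2/15.
Deceased: Pelagia. That 2/15 share is carried to generation 3.
At generation 3 (Bogdan) there are 1 shares of (2/15)/1 = 2/15 each.
Living: Bogdan — each takes 2/15.

Agnieszka 2/15; Bogdan 2/15; Eliasz 2/15; Franciszka 2/15; Ludmila 1/3; Urszula 2/15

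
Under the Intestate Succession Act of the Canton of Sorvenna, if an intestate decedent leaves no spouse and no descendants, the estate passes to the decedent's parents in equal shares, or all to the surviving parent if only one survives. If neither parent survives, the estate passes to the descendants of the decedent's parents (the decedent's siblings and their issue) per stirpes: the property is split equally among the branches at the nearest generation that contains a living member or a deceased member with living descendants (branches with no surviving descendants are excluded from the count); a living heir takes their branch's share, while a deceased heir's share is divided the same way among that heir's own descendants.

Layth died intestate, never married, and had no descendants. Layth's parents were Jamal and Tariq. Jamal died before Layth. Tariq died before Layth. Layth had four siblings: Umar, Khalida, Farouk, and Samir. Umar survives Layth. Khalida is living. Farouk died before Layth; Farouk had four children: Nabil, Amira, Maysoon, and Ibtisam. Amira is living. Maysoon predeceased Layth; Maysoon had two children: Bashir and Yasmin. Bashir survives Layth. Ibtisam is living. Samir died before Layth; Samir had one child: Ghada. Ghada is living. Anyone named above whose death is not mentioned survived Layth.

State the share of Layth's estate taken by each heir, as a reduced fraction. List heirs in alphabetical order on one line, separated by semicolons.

Neither parent survives and there are no descendants, so the estate passes to Layth's siblings and their issue per stirpes.
The estate is divided into 4 equal shares of 1/4 among Umar, Khalida, Farouk, Samir.
Umar is living and takes 1/4.
Khalida is living and takes 1/4.
Farouk predeceased; the 1/4 allotted to Farouk's branch passes to Farouk's issue by representation.
The 1/4 is divided into 4 equal shares of 1/16 among Nabil, Amira, Maysoon, Ibtisam.
Nabil is living and takes 1/16.
Amira is living and takes 1/16.
Maysoon predeceased; the 1/16 allotted to Maysoon's branch passes to Maysoon's issue by representation.
The 1/16 is divided into 2 equal shares of 1/32 among Bashir, Yasmin.
Bashir is living and takes 1/32.
Yasmin is living and takes 1/32.
Ibtisam is living and takes 1/16.
Samir predeceased; the 1/4 allotted to Samir's branch passes to Samir's issue by representation.
Ghada is the sole taker at this level and receives the full 1/4.

Amira 1/16; Bashir 1/32; Ghada 1/4; Ibtisam 1/16; Khalida 1/4; Nabil 1/16; Umar 1/4; Yasmin 1/32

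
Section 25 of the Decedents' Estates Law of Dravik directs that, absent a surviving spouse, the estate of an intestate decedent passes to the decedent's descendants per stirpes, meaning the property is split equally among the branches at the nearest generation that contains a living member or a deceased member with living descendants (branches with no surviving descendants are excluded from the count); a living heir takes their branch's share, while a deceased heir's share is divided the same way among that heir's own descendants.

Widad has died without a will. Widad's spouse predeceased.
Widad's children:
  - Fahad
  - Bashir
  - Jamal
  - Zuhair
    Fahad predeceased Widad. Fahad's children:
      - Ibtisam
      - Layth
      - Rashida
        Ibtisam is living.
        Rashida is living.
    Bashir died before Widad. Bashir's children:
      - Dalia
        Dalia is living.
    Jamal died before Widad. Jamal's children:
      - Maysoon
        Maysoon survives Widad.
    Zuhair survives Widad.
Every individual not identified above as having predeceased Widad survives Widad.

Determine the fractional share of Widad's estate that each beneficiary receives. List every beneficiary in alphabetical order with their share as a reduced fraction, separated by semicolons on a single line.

Dalia 1/4; Ibtisam 1/12; Layth 1/12; Maysoon 1/4; Rashida 1/12; Zuhair 1/4

There is no surviving spouse, so the entire estate passes to Widad's descendants per stirpes.
The estate is divided into 4 equal shares of 1/4 among Fahad, Bashir, Jamal, Zuhair.
Fahad predeceased; the 1/4 allotted to Fahad's branch passes to Fahad's issue by representation.
The 1/4 is divided into 3 equal shares of 1/12 among Ibtisam, Layth, Rashida.
Ibtisam is living and takes 1/12.
Layth is living and takes 1/12.
Rashida is living and takes 1/12.
Bashir predeceased; the 1/4 allotted to Bashir's branch passes to Bashir's issue by representation.
Dalia is the sole taker at this level and receives the full 1/4.
Jamal predeceased; the 1/4 allotted to Jamal's branch passes to Jamal's issue by representation.
Maysoon is the sole taker at this level and receives the full 1/4.
Zuhair is living and takes 1/4.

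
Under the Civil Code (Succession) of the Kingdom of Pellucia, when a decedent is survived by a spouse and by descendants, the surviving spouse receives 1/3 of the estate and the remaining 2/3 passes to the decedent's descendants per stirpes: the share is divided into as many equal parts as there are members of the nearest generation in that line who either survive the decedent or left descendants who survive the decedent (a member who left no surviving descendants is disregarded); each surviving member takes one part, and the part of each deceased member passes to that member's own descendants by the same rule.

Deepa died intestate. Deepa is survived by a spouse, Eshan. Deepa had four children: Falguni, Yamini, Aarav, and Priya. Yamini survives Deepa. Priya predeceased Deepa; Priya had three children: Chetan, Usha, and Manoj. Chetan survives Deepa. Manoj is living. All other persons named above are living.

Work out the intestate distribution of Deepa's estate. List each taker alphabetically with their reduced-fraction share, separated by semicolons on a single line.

Aarav 1/6; Chetan 1/18; Eshan 1/3; Falguni 1/6; Manoj 1/18; Usha 1/18; Yamini 1/6

Eshan, as surviving spouse, takes 1/3.
The remaining 2/3 passes to Deepa's descendants per stirpes.
The 2/3 is divided into 4 equal shares of 1/6 among Falguni, Yamini, Aarav, Priya.
Falguni is living and takes 1/6.
Yamini is living and takes 1/6.
Aarav is living and takes 1/6.
Priya predeceased; the 1/6 allotted to Priya's branch passes to Priya's issue by representation.
The 1/6 is divided into 3 equal shares of 1/18 among Chetan, Usha, Manoj.
Chetan is living and takes 1/18.
Usha is living and takes 1/18.
Manoj is living and takes 1/18.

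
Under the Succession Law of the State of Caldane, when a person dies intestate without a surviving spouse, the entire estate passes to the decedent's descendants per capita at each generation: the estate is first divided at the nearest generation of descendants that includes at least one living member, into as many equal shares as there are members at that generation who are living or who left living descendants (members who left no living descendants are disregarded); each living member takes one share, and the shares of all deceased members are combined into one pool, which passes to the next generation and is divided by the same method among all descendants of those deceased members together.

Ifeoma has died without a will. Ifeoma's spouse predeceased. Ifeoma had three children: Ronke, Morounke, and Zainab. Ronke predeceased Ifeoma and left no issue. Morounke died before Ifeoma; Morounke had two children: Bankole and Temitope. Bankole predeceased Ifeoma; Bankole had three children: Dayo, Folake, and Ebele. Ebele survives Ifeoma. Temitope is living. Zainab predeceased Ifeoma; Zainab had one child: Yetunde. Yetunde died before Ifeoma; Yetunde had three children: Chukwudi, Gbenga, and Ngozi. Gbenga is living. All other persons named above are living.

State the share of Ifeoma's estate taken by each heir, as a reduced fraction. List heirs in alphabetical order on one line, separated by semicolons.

There is no surviving spouse, so the entire estate passes to Ifeoma's descendants per capita at each generation.
No one at generation 1 (Morounke, Zainab) is living; moving to the next generation.
At generation 2 (Bankole, Temitope, Yetunde) there are 3 shares of (1)/3 = 1/3 each.
Living: Temitope — each takes 1/3.
Deceased: Bankole and Yetunde. Their combined 2/3 is pooled and carried to generation 3.
At generation 3 (Dayo, Folake, Ebele, Chukwudi, Gbenga, Ngozi) there are 6 shares of (2/3)/6 = 1/9 each.
Living: Dayo, Folake, Ebele, Chukwudi, Gbenga, and Ngozi — each takes 1/9.

Chukwudi 1/9; Dayo 1/9; Ebele 1/9; Folake 1/9; Gbenga 1/9; Ngozi 1/9; Temitope 1/3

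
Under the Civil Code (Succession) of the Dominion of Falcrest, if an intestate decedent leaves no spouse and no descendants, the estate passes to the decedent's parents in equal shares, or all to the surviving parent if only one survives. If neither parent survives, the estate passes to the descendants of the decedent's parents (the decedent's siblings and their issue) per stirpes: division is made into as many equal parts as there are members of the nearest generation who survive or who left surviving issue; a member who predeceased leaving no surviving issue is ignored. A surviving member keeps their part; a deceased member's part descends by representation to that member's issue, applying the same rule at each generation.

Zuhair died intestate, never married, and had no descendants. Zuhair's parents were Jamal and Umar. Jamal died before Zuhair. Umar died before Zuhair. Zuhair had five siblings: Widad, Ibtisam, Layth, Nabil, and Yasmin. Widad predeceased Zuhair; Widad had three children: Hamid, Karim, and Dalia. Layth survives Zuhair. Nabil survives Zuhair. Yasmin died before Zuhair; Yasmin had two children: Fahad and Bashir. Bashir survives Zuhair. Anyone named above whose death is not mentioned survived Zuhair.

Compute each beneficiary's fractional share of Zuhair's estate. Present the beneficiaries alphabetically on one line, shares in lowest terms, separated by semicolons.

Neither parent survives and there are no descendants, so the estate passes to Zuhair's siblings and their issue per stirpes.
The estate is divided into 5 equal shares of 1/5 among Widad, Ibtisam, Layth, Nabil, Yasmin.
Widad predeceased; the 1/5 allotted to Widad's branch passes to Widad's issue by representation.
The 1/5 is divided into 3 equal shares of 1/15 among Hamid, Karim, Dalia.
Hamid is living and takes 1/15.
Karim is living and takes 1/15.
Dalia is living and takes 1/15.
Ibtisam is living and takes 1/5.
Layth is living and takes 1/5.
Nabil is living and takes 1/5.
Yasmin predeceased; the 1/5 allotted to Yasmin's branch passes to Yasmin's issue by representation.
The 1/5 is divided into 2 equal shares of 1/10 among Fahad, Bashir.
Fahad is living and takes 1/10.
Bashir is living and takes 1/10.

Bashir 1/10; Dalia 1/15; Fahad 1/10; Hamid 1/15; Ibtisam 1/5; Karim 1/15; Layth 1/5; Nabil 1/5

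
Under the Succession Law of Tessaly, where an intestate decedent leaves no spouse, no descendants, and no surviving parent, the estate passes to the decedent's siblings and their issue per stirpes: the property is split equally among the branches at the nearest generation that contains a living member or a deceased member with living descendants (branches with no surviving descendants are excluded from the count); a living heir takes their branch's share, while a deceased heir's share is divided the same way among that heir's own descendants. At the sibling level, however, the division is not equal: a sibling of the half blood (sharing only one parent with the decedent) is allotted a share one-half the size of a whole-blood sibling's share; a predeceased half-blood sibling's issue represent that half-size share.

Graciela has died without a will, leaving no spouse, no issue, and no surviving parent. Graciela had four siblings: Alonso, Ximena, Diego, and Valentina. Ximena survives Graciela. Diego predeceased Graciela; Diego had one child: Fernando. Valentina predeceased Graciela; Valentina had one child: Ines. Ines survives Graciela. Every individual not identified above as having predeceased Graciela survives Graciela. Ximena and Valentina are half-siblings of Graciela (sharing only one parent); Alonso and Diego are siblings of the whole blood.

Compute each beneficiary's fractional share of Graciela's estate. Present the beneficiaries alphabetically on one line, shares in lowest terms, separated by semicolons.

Alonso 1/3; Fernando 1/3; Ines 1/6; Ximena 1/6

No spouse, descendants, or parent survives, so the estate passes to Graciela's siblings per stirpes.
Half-blood siblings count for one-half the weight of whole-blood siblings at the initial division.
Dividing 1 in proportion to weights (total weight 3): Alonso (weight 1) → 1/3; Ximena (weight 1/2) → 1/6; Diego (weight 1) → 1/3; Valentina (weight 1/2) → 1/6.
Alonso is living and takes 1/3.
Ximena is living and takes 1/6.
Diego predeceased; the 1/3 allotted to Diego's branch passes to Diego's issue by representation.
Fernando is the sole taker at this level and receives the full 1/3.
Valentina predeceased; the 1/6 allotted to Valentina's branch passes to Valentina's issue by representation.
Ines is the sole taker at this level and receives the full 1/6.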